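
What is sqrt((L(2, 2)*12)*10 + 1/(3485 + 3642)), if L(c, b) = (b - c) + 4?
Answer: sqrt(24381189047)/7127 ≈ 21.909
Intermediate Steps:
L(c, b) = 4 + b - c
sqrt((L(2, 2)*12)*10 + 1/(3485 + 3642)) = sqrt(((4 + 2 - 1*2)*12)*10 + 1/(3485 + 3642)) = sqrt(((4 + 2 - 2)*12)*10 + 1/7127) = sqrt((4*12)*10 + 1/7127) = sqrt(48*10 + 1/7127) = sqrt(480 + 1/7127) = sqrt(3420961/7127) = sqrt(24381189047)/7127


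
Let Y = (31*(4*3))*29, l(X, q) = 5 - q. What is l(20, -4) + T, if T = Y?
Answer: 10797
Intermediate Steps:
Y = 10788 (Y = (31*12)*29 = 372*29 = 10788)
T = 10788
l(20, -4) + T = (5 - 1*(-4)) + 10788 = (5 + 4) + 10788 = 9 + 10788 = 10797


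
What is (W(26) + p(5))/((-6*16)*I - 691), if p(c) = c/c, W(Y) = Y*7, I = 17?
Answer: -183/2323 ≈ -0.078777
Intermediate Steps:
W(Y) = 7*Y
p(c) = 1
(W(26) + p(5))/((-6*16)*I - 691) = (7*26 + 1)/(-6*16*17 - 691) = (182 + 1)/(-96*17 - 691) = 183/(-1632 - 691) = 183/(-2323) = 183*(-1/2323) = -183/2323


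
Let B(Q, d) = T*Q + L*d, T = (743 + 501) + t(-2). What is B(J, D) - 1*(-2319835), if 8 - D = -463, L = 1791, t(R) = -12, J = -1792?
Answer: 955652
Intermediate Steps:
D = 471 (D = 8 - 1*(-463) = 8 + 463 = 471)
T = 1232 (T = (743 + 501) - 12 = 1244 - 12 = 1232)
B(Q, d) = 1232*Q + 1791*d
B(J, D) - 1*(-2319835) = (1232*(-1792) + 1791*471) - 1*(-2319835) = (-2207744 + 843561) + 2319835 = -1364183 + 2319835 = 955652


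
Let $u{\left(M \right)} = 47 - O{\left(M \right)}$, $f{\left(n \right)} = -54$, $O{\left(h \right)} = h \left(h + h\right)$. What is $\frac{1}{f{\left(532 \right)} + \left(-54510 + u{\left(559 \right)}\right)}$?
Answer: $- \frac{1}{679479} \approx -1.4717 \cdot 10^{-6}$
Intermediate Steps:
$O{\left(h \right)} = 2 h^{2}$ ($O{\left(h \right)} = h 2 h = 2 h^{2}$)
$u{\left(M \right)} = 47 - 2 M^{2}$
$\frac{1}{f{\left(532 \right)} + \left(-54510 + u{\left(559 \right)}\right)} = \frac{1}{-54 + \left(-54510 + \left(47 - 2 \cdot 559^{2}\right)\right)} = \frac{1}{-54 + \left(-54510 + \left(47 - 624962\right)\right)} = \frac{1}{-54 - 679425} = \frac{1}{-679479} = - \frac{1}{679479}$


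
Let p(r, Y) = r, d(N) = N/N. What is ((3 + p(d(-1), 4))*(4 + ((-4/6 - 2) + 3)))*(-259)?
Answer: -13468/3 ≈ -4489.3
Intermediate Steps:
d(N) = 1
((3 + p(d(-1), 4))*(4 + ((-4/6 - 2) + 3)))*(-259) = ((3 + 1)*(4 + ((-4/6 - 2) + 3)))*(-259) = (4*(4 + ((-4*⅙ - 2) + 3)))*(-259) = (4*(4 + ((-⅔ - 2) + 3)))*(-259) = (4*(4 + (-8/3 + 3)))*(-259) = (4*(4 + ⅓))*(-259) = (4*(13/3))*(-259) = (52/3)*(-259) = -13468/3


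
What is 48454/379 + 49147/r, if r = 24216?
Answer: 1191988777/9177864 ≈ 129.88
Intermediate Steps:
48454/379 + 49147/r = 48454/379 + 49147/24216 = 1191988777/9177864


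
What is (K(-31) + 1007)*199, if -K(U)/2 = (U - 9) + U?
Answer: 228651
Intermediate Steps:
K(U) = 18 - 4*U (K(U) = -2*((U - 9) + U) = -2*((-9 + U) + U) = -2*(-9 + 2*U) = 18 - 4*U)
(K(-31) + 1007)*199 = ((18 - 4*(-31)) + 1007)*199 = ((18 + 124) + 1007)*199 = (142 + 1007)*199 = 1149*199 = 228651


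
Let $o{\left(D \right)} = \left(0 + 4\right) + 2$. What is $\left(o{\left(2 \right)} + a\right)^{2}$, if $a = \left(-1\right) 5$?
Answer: $1$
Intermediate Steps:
$o{\left(D \right)} = 6$ ($o{\left(D \right)} = 4 + 2 = 6$)
$a = -5$
$\left(o{\left(2 \right)} + a\right)^{2} = \left(6 - 5\right)^{2} = 1^{2} = 1$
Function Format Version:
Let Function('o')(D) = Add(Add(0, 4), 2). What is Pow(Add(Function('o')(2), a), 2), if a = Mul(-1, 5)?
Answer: 1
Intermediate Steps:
Function('o')(D) = 6 (Function('o')(D) = Add(4, 2) = 6)
a = -5
Pow(Add(Function('o')(2), a), 2) = Pow(Add(6, -5), 2) = Pow(1, 2) = 1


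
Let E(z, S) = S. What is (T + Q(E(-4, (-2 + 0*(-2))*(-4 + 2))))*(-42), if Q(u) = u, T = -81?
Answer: 3234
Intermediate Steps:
(T + Q(E(-4, (-2 + 0*(-2))*(-4 + 2))))*(-42) = (-81 + (-2 + 0*(-2))*(-4 + 2))*(-42) = (-81 + (-2 + 0)*(-2))*(-42) = (-81 - 2*(-2))*(-42) = (-81 + 4)*(-42) = -77*(-42) = 3234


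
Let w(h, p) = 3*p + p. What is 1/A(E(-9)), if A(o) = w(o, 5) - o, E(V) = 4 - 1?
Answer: 1/17 ≈ 0.058824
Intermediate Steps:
w(h, p) = 4*p
E(V) = 3
A(o) = 20 - o (A(o) = 4*5 - o = 20 - o)
1/A(E(-9)) = 1/(20 - 1*3) = 1/(20 - 3) = 1/17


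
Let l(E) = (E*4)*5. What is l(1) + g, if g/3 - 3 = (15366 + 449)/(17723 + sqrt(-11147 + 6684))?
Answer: 3316678101/104703064 - 15815*I*sqrt(4463)/104703064 ≈ 31.677 - 0.010091*I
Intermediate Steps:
l(E) = 20*E (l(E) = (4*E)*5 = 20*E)
g = 9 + 47445/(17723 + I*sqrt(4463)) (g = 9 + 3*((15366 + 449)/(17723 + sqrt(-11147 + 6684))) = 9 + 3*(15815/(17723 + sqrt(-4463))) = 9 + 3*(15815/(17723 + I*sqrt(4463))) = 9 + 47445/(17723 + I*sqrt(4463)) ≈ 11.677 - 0.010091*I)
l(1) + g = 20*1 + (1222616821/104703064 - 15815*I*sqrt(4463)/104703064) = 20 + (1222616821/104703064 - 15815*I*sqrt(4463)/104703064) = 3316678101/104703064 - 15815*I*sqrt(4463)/104703064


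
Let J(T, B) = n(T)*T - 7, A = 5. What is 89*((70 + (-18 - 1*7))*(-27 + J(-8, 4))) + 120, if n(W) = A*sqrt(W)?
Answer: -136050 - 320400*I*sqrt(2) ≈ -1.3605e+5 - 4.5311e+5*I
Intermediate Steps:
n(W) = 5*sqrt(W)
J(T, B) = -7 + 5*T**(3/2) (J(T, B) = (5*sqrt(T))*T - 7 = 5*T**(3/2) - 7 = -7 + 5*T**(3/2))
89*((70 + (-18 - 1*7))*(-27 + J(-8, 4))) + 120 = 89*((70 + (-18 - 1*7))*(-27 + (-7 + 5*(-8)**(3/2)))) + 120 = 89*((70 + (-18 - 7))*(-27 + (-7 + 5*(-16*I*sqrt(2))))) + 120 = 89*((70 - 25)*(-27 + (-7 - 80*I*sqrt(2)))) + 120 = 89*(45*(-34 - 80*I*sqrt(2))) + 120 = 89*(-1530 - 3600*I*sqrt(2)) + 120 = (-136170 - 320400*I*sqrt(2)) + 120 = -136050 - 320400*I*sqrt(2)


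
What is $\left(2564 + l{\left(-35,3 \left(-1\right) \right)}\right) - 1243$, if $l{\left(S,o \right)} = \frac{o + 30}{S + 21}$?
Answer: $\frac{18467}{14} \approx 1319.1$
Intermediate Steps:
$l{\left(S,o \right)} = \frac{30 + o}{21 + S}$
$\left(2564 + l{\left(-35,3 \left(-1\right) \right)}\right) - 1243 = \left(2564 + \frac{30 + 3 \left(-1\right)}{21 - 35}\right) - 1243 = \left(2564 + \frac{30 - 3}{-14}\right) - 1243 = \left(2564 - \frac{27}{14}\right) - 1243 = \frac{35869}{14} - 1243 = \frac{18467}{14}$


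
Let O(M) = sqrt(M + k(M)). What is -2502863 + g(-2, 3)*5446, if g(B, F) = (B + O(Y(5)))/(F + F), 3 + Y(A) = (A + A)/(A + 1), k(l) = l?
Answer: -7514035/3 + 5446*I*sqrt(6)/9 ≈ -2.5047e+6 + 1482.2*I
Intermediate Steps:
Y(A) = -3 + 2*A/(1 + A) (Y(A) = -3 + (A + A)/(A + 1) = -3 + (2*A)/(1 + A) = -3 + 2*A/(1 + A))
O(M) = sqrt(2)*sqrt(M) (O(M) = sqrt(M + M) = sqrt(2*M) = sqrt(2)*sqrt(M))
g(B, F) = (B + 2*I*sqrt(6)/3)/(2*F) (g(B, F) = (B + sqrt(2)*sqrt((-3 - 1*5)/(1 + 5)))/(F + F) = (B + sqrt(2)*sqrt((-3 - 5)/6))/((2*F)) = (B + sqrt(2)*sqrt((1/6)*(-8)))*(1/(2*F)) = (B + sqrt(2)*sqrt(-4/3))*(1/(2*F)) = (B + sqrt(2)*(2*I*sqrt(3)/3))*(1/(2*F)) = (B + 2*I*sqrt(6)/3)*(1/(2*F)) = (B + 2*I*sqrt(6)/3)/(2*F))
-2502863 + g(-2, 3)*5446 = -2502863 + (((1/2)*(-2) + I*sqrt(6)/3)/3)*5446 = -2502863 + ((-1 + I*sqrt(6)/3)/3)*5446 = -2502863 + (-1/3 + I*sqrt(6)/9)*5446 = -2502863 + (-5446/3 + 5446*I*sqrt(6)/9) = -7514035/3 + 5446*I*sqrt(6)/9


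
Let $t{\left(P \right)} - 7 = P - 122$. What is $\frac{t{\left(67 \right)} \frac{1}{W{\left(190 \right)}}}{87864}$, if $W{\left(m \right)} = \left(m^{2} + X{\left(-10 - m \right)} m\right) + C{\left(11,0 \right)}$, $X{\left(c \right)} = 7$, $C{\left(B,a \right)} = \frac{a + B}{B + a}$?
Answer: $- \frac{2}{137034891} \approx -1.4595 \cdot 10^{-8}$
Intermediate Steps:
$C{\left(B,a \right)} = 1$ ($C{\left(B,a \right)} = \frac{B + a}{B + a} = 1$)
$t{\left(P \right)} = -115 + P$ ($t{\left(P \right)} = 7 + \left(P - 122\right) = 7 + \left(-122 + P\right) = -115 + P$)
$W{\left(m \right)} = 1 + m^{2} + 7 m$ ($W{\left(m \right)} = \left(m^{2} + 7 m\right) + 1 = 1 + m^{2} + 7 m$)
$\frac{t{\left(67 \right)} \frac{1}{W{\left(190 \right)}}}{87864} = \frac{\left(-115 + 67\right) \frac{1}{1 + 190^{2} + 7 \cdot 190}}{87864} = - \frac{48}{1 + 36100 + 1330} \cdot \frac{1}{87864} = - \frac{48}{37431} \cdot \frac{1}{87864} = \left(-48\right) \frac{1}{37431} \cdot \frac{1}{87864} = \left(- \frac{16}{12477}\right) \frac{1}{87864} = - \frac{2}{137034891}$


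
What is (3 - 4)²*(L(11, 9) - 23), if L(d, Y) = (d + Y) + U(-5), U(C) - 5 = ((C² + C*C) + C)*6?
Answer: 272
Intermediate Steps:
U(C) = 5 + 6*C + 12*C² (U(C) = 5 + ((C² + C*C) + C)*6 = 5 + ((C² + C²) + C)*6 = 5 + (2*C² + C)*6 = 5 + (C + 2*C²)*6 = 5 + (6*C + 12*C²) = 5 + 6*C + 12*C²)
L(d, Y) = 275 + Y + d (L(d, Y) = (d + Y) + (5 + 6*(-5) + 12*(-5)²) = (Y + d) + (5 - 30 + 12*25) = (Y + d) + (5 - 30 + 300) = (Y + d) + 275 = 275 + Y + d)
(3 - 4)²*(L(11, 9) - 23) = (3 - 4)²*((275 + 9 + 11) - 23) = (-1)²*(295 - 23) = 1*272 = 272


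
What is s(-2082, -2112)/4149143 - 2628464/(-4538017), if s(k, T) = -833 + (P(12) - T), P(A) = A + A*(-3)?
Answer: 10911568217687/18828881469431 ≈ 0.57951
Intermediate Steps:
P(A) = -2*A (P(A) = A - 3*A = -2*A)
s(k, T) = -857 - T (s(k, T) = -833 + (-2*12 - T) = -833 + (-24 - T) = -857 - T)
s(-2082, -2112)/4149143 - 2628464/(-4538017) = (-857 - 1*(-2112))/4149143 - 2628464/(-4538017) = (-857 + 2112)*(1/4149143) - 2628464*(-1/4538017) = 1255*(1/4149143) + 2628464/4538017 = 1255/4149143 + 2628464/4538017 = 10911568217687/18828881469431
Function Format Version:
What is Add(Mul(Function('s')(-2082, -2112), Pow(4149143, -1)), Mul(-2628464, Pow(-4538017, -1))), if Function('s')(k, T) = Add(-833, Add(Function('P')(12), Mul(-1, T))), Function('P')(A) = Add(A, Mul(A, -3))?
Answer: Rational(10911568217687, 18828881469431) ≈ 0.57951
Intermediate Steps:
Function('P')(A) = Mul(-2, A) (Function('P')(A) = Add(A, Mul(-3, A)) = Mul(-2, A))
Function('s')(k, T) = Add(-857, Mul(-1, T)) (Function('s')(k, T) = Add(-833, Add(Mul(-2, 12), Mul(-1, T))) = Add(-833, Add(-24, Mul(-1, T))) = Add(-857, Mul(-1, T)))
Add(Mul(Function('s')(-2082, -2112), Pow(4149143, -1)), Mul(-2628464, Pow(-4538017, -1))) = Add(Mul(Add(-857, Mul(-1, -2112)), Pow(4149143, -1)), Mul(-2628464, Pow(-4538017, -1))) = Add(Mul(Add(-857, 2112), Rational(1, 4149143)), Mul(-2628464, Rational(-1, 4538017))) = Add(Mul(1255, Rational(1, 4149143)), Rational(2628464, 4538017)) = Add(Rational(1255, 4149143), Rational(2628464, 4538017)) = Rational(10911568217687, 18828881469431)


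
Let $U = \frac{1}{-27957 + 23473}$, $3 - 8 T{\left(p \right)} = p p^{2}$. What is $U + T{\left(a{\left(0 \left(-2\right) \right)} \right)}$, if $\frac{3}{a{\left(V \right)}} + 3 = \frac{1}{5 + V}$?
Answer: $\frac{13005959}{24608192} \approx 0.52852$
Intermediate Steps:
$a{\left(V \right)} = \frac{3}{-3 + \frac{1}{5 + V}}$
$T{\left(p \right)} = \frac{3}{8} - \frac{p^{3}}{8}$ ($T{\left(p \right)} = \frac{3}{8} - \frac{p p^{2}}{8} = \frac{3}{8} - \frac{p^{3}}{8}$)
$U = - \frac{1}{4484}$ ($U = \frac{1}{-4484} = - \frac{1}{4484} \approx -0.00022302$)
$U + T{\left(a{\left(0 \left(-2\right) \right)} \right)} = - \frac{1}{4484} + \left(\frac{3}{8} - \frac{\left(\frac{3 \left(-5 - 0 \left(-2\right)\right)}{14 + 3 \cdot 0 \left(-2\right)}\right)^{3}}{8}\right) = - \frac{1}{4484} + \left(\frac{3}{8} - \frac{\left(\frac{3 \left(-5 - 0\right)}{14 + 3 \cdot 0}\right)^{3}}{8}\right) = - \frac{1}{4484} + \left(\frac{3}{8} - \frac{\left(\frac{3 \left(-5 + 0\right)}{14 + 0}\right)^{3}}{8}\right) = - \frac{1}{4484} + \left(\frac{3}{8} - \frac{\left(3 \cdot \frac{1}{14} \left(-5\right)\right)^{3}}{8}\right) = - \frac{1}{4484} + \left(\frac{3}{8} - \frac{\left(- \frac{15}{14}\right)^{3}}{8}\right) = - \frac{1}{4484} + \left(\frac{3}{8} - - \frac{3375}{21952}\right) = - \frac{1}{4484} + \left(\frac{3}{8} + \frac{3375}{21952}\right) = - \frac{1}{4484} + \frac{11607}{21952} = \frac{13005959}{24608192}$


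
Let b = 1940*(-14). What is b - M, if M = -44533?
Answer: 17373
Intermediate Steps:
b = -27160
b - M = -27160 - 1*(-44533) = -27160 + 44533 = 17373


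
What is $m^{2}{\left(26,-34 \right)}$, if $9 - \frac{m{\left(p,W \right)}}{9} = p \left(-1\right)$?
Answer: $99225$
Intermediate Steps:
$m{\left(p,W \right)} = 81 + 9 p$ ($m{\left(p,W \right)} = 81 - 9 p \left(-1\right) = 81 - 9 \left(- p\right) = 81 + 9 p$)
$m^{2}{\left(26,-34 \right)} = \left(81 + 9 \cdot 26\right)^{2} = \left(81 + 234\right)^{2} = 315^{2} = 99225$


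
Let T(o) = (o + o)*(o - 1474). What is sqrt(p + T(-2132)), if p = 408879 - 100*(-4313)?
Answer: sqrt(16216163) ≈ 4026.9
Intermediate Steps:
T(o) = 2*o*(-1474 + o) (T(o) = (2*o)*(-1474 + o) = 2*o*(-1474 + o))
p = 840179 (p = 408879 + 431300 = 840179)
sqrt(p + T(-2132)) = sqrt(840179 + 2*(-2132)*(-1474 - 2132)) = sqrt(840179 + 2*(-2132)*(-3606)) = sqrt(840179 + 15375984) = sqrt(16216163)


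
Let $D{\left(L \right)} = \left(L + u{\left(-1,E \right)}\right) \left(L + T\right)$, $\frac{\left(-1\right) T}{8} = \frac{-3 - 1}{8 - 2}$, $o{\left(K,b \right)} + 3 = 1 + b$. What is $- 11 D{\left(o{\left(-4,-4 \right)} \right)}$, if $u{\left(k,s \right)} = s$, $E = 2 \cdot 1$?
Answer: $- \frac{88}{3} \approx -29.333$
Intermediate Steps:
$E = 2$
$o{\left(K,b \right)} = -2 + b$ ($o{\left(K,b \right)} = -3 + \left(1 + b\right) = -2 + b$)
$T = \frac{16}{3}$ ($T = - 8 \frac{-3 - 1}{8 - 2} = - 8 \left(- \frac{4}{6}\right) = - 8 \left(\left(-4\right) \frac{1}{6}\right) = \left(-8\right) \left(- \frac{2}{3}\right) = \frac{16}{3} \approx 5.3333$)
$D{\left(L \right)} = \left(2 + L\right) \left(\frac{16}{3} + L\right)$ ($D{\left(L \right)} = \left(L + 2\right) \left(L + \frac{16}{3}\right) = \left(2 + L\right) \left(\frac{16}{3} + L\right)$)
$- 11 D{\left(o{\left(-4,-4 \right)} \right)} = - 11 \left(\frac{32}{3} + \left(-2 - 4\right)^{2} + \frac{22 \left(-2 - 4\right)}{3}\right) = - 11 \left(\frac{32}{3} + \left(-6\right)^{2} + \frac{22}{3} \left(-6\right)\right) = - 11 \left(\frac{32}{3} + 36 - 44\right) = \left(-11\right) \frac{8}{3} = - \frac{88}{3}$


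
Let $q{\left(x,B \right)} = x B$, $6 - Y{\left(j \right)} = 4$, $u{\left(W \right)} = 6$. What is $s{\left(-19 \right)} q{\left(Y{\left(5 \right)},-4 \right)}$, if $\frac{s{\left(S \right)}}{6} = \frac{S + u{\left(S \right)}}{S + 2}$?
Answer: $- \frac{624}{17} \approx -36.706$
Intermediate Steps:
$s{\left(S \right)} = \frac{6 \left(6 + S\right)}{2 + S}$ ($s{\left(S \right)} = 6 \frac{S + 6}{S + 2} = 6 \frac{6 + S}{2 + S} = \frac{6 \left(6 + S\right)}{2 + S}$)
$Y{\left(j \right)} = 2$ ($Y{\left(j \right)} = 6 - 4 = 2$)
$q{\left(x,B \right)} = B x$
$s{\left(-19 \right)} q{\left(Y{\left(5 \right)},-4 \right)} = \frac{6 \left(6 - 19\right)}{2 - 19} \left(\left(-4\right) 2\right) = 6 \frac{1}{-17} \left(-13\right) \left(-8\right) = 6 \left(- \frac{1}{17}\right) \left(-13\right) \left(-8\right) = \frac{78}{17} \left(-8\right) = - \frac{624}{17}$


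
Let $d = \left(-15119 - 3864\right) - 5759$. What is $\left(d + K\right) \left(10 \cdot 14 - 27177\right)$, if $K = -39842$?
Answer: $1746157608$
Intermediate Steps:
$d = -24742$ ($d = -18983 - 5759 = -24742$)
$\left(d + K\right) \left(10 \cdot 14 - 27177\right) = \left(-24742 - 39842\right) \left(10 \cdot 14 - 27177\right) = - 64584 \left(140 - 27177\right) = \left(-64584\right) \left(-27037\right) = 1746157608$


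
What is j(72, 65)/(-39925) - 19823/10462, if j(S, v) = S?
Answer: -792186539/417695350 ≈ -1.8966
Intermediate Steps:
j(72, 65)/(-39925) - 19823/10462 = 72/(-39925) - 19823/10462 = 72*(-1/39925) - 19823*1/10462 = -72/39925 - 19823/10462 = -792186539/417695350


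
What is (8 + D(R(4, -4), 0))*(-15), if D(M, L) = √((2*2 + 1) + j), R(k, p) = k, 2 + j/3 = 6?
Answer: -120 - 15*√17 ≈ -181.85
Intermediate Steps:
j = 12 (j = -6 + 3*6 = -6 + 18 = 12)
D(M, L) = √17 (D(M, L) = √((2*2 + 1) + 12) = √((4 + 1) + 12) = √(5 + 12) = √17)
(8 + D(R(4, -4), 0))*(-15) = (8 + √17)*(-15) = -120 - 15*√17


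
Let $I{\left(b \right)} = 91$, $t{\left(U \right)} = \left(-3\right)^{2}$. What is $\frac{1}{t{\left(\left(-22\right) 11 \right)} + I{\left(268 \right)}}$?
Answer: $\frac{1}{100} \approx 0.01$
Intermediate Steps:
$t{\left(U \right)} = 9$
$\frac{1}{t{\left(\left(-22\right) 11 \right)} + I{\left(268 \right)}} = \frac{1}{9 + 91} = \frac{1}{100}$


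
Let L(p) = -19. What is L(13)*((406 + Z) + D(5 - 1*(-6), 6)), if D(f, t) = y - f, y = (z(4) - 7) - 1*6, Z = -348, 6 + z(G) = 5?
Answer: -627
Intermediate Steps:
z(G) = -1 (z(G) = -6 + 5 = -1)
y = -14 (y = (-1 - 7) - 1*6 = -8 - 6 = -14)
D(f, t) = -14 - f
L(13)*((406 + Z) + D(5 - 1*(-6), 6)) = -19*((406 - 348) + (-14 - (5 - 1*(-6)))) = -19*(58 + (-14 - (5 + 6))) = -19*(58 + (-14 - 1*11)) = -19*(58 + (-14 - 11)) = -19*(58 - 25) = -19*33 = -627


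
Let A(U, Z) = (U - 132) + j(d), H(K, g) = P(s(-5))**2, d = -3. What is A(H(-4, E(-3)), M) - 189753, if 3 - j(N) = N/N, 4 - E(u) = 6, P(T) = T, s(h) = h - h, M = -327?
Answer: -189883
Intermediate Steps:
s(h) = 0
E(u) = -2 (E(u) = 4 - 1*6 = 4 - 6 = -2)
H(K, g) = 0 (H(K, g) = 0**2 = 0)
j(N) = 2 (j(N) = 3 - N/N = 3 - 1*1 = 3 - 1 = 2)
A(U, Z) = -130 + U (A(U, Z) = (U - 132) + 2 = (-132 + U) + 2 = -130 + U)
A(H(-4, E(-3)), M) - 189753 = (-130 + 0) - 189753 = -130 - 189753 = -189883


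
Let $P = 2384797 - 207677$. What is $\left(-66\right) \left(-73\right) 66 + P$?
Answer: $2495108$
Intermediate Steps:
$P = 2177120$
$\left(-66\right) \left(-73\right) 66 + P = \left(-66\right) \left(-73\right) 66 + 2177120 = 4818 \cdot 66 + 2177120 = 317988 + 2177120 = 2495108$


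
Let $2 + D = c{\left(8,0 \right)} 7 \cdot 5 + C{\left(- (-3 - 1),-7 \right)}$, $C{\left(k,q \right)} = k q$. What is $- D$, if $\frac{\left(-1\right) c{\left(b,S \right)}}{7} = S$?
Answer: $30$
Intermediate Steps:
$c{\left(b,S \right)} = - 7 S$
$D = -30$ ($D = -2 + \left(\left(-7\right) 0 \cdot 7 \cdot 5 + - (-3 - 1) \left(-7\right)\right) = -2 + \left(0 \cdot 35 + \left(-1\right) \left(-4\right) \left(-7\right)\right) = -2 + \left(0 + 4 \left(-7\right)\right) = -2 + \left(0 - 28\right) = -2 - 28 = -30$)
$- D = \left(-1\right) \left(-30\right) = 30$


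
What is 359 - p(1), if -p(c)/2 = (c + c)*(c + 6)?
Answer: 387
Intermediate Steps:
p(c) = -4*c*(6 + c) (p(c) = -2*(c + c)*(c + 6) = -2*2*c*(6 + c) = -4*c*(6 + c))
359 - p(1) = 359 - (-4)*(6 + 1) = 359 - (-4)*7 = 359 - 1*(-28) = 359 + 28 = 387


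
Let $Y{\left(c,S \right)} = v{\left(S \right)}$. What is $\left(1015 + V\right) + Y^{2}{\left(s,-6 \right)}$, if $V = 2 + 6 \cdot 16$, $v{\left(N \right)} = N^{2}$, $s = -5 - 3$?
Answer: $2409$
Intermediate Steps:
$s = -8$ ($s = -5 - 3 = -8$)
$Y{\left(c,S \right)} = S^{2}$
$V = 98$ ($V = 2 + 96 = 98$)
$\left(1015 + V\right) + Y^{2}{\left(s,-6 \right)} = \left(1015 + 98\right) + \left(\left(-6\right)^{2}\right)^{2} = 1113 + 36^{2} = 1113 + 1296 = 2409$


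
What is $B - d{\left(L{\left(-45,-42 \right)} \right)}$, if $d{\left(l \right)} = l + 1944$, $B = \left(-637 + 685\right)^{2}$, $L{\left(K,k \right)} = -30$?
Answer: $390$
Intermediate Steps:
$B = 2304$ ($B = 48^{2} = 2304$)
$d{\left(l \right)} = 1944 + l$
$B - d{\left(L{\left(-45,-42 \right)} \right)} = 2304 - \left(1944 - 30\right) = 2304 - 1914 = 390$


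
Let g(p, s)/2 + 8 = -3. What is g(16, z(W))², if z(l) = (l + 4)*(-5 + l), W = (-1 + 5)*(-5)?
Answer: 484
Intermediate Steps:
W = -20 (W = 4*(-5) = -20)
z(l) = (-5 + l)*(4 + l) (z(l) = (4 + l)*(-5 + l) = (-5 + l)*(4 + l))
g(p, s) = -22 (g(p, s) = -16 + 2*(-3) = -16 - 6 = -22)
g(16, z(W))² = (-22)² = 484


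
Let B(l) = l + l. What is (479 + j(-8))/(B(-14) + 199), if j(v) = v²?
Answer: 181/57 ≈ 3.1754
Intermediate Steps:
B(l) = 2*l
(479 + j(-8))/(B(-14) + 199) = (479 + (-8)²)/(2*(-14) + 199) = (479 + 64)/(-28 + 199) = 543/171 = 543*(1/171) = 181/57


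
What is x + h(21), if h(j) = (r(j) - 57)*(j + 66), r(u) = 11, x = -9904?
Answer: -13906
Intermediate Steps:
h(j) = -3036 - 46*j (h(j) = (11 - 57)*(j + 66) = -46*(66 + j) = -3036 - 46*j)
x + h(21) = -9904 + (-3036 - 46*21) = -9904 + (-3036 - 966) = -9904 - 4002 = -13906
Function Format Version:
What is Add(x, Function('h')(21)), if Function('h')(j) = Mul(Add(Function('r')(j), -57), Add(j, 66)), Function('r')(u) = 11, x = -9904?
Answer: -13906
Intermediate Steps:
Function('h')(j) = Add(-3036, Mul(-46, j)) (Function('h')(j) = Mul(Add(11, -57), Add(j, 66)) = Mul(-46, Add(66, j)) = Add(-3036, Mul(-46, j)))
Add(x, Function('h')(21)) = Add(-9904, Add(-3036, Mul(-46, 21))) = Add(-9904, Add(-3036, -966)) = Add(-9904, -4002) = -13906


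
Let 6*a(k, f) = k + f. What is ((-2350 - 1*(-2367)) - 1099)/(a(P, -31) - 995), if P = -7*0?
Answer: 6492/6001 ≈ 1.0818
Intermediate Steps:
P = 0
a(k, f) = f/6 + k/6 (a(k, f) = (k + f)/6 = (f + k)/6 = f/6 + k/6)
((-2350 - 1*(-2367)) - 1099)/(a(P, -31) - 995) = ((-2350 - 1*(-2367)) - 1099)/(((⅙)*(-31) + (⅙)*0) - 995) = ((-2350 + 2367) - 1099)/((-31/6 + 0) - 995) = (17 - 1099)/(-31/6 - 995) = -1082/(-6001/6) = -1082*(-6/6001) = 6492/6001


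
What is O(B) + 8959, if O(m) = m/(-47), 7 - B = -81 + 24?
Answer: 421009/47 ≈ 8957.6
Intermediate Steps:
B = 64 (B = 7 - (-81 + 24) = 7 - 1*(-57) = 7 + 57 = 64)
O(m) = -m/47 (O(m) = m*(-1/47) = -m/47)
O(B) + 8959 = -1/47*64 + 8959 = -64/47 + 8959 = 421009/47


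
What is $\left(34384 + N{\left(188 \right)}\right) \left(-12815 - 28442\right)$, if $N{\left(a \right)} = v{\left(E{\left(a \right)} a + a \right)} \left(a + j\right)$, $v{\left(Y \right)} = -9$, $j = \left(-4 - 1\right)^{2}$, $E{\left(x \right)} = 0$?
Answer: $-1339491019$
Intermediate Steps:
$j = 25$ ($j = \left(-5\right)^{2} = 25$)
$N{\left(a \right)} = -225 - 9 a$ ($N{\left(a \right)} = - 9 \left(a + 25\right) = - 9 \left(25 + a\right) = -225 - 9 a$)
$\left(34384 + N{\left(188 \right)}\right) \left(-12815 - 28442\right) = \left(34384 - 1917\right) \left(-12815 - 28442\right) = \left(34384 - 1917\right) \left(-41257\right) = 32467 \left(-41257\right) = -1339491019$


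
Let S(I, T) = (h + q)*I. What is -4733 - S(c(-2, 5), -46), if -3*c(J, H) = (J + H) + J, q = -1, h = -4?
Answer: -14204/3 ≈ -4734.7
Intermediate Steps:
c(J, H) = -2*J/3 - H/3 (c(J, H) = -((J + H) + J)/3 = -((H + J) + J)/3 = -(H + 2*J)/3 = -2*J/3 - H/3)
S(I, T) = -5*I (S(I, T) = (-4 - 1)*I = -5*I)
-4733 - S(c(-2, 5), -46) = -4733 - (-5)*(-2/3*(-2) - 1/3*5) = -4733 - (-5)*(4/3 - 5/3) = -4733 - (-5)*(-1)/3 = -4733 - 1*5/3 = -4733 - 5/3 = -14204/3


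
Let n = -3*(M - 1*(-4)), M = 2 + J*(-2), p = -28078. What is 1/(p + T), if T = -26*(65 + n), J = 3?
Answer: -1/29768 ≈ -3.3593e-5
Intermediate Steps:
M = -4 (M = 2 + 3*(-2) = 2 - 6 = -4)
n = 0 (n = -3*(-4 - 1*(-4)) = -3*(-4 + 4) = -3*0 = 0)
T = -1690 (T = -26*(65 + 0) = -26*65 = -1690)
1/(p + T) = 1/(-28078 - 1690) = 1/(-29768) = -1/29768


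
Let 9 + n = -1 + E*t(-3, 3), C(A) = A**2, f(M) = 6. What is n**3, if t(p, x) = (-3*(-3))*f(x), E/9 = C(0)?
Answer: -1000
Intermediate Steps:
E = 0 (E = 9*0**2 = 9*0 = 0)
t(p, x) = 54 (t(p, x) = -3*(-3)*6 = 9*6 = 54)
n = -10 (n = -9 + (-1 + 0*54) = -9 + (-1 + 0) = -9 - 1 = -10)
n**3 = (-10)**3 = -1000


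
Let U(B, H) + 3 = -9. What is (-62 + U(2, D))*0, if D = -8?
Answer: 0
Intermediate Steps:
U(B, H) = -12 (U(B, H) = -3 - 9 = -12)
(-62 + U(2, D))*0 = (-62 - 12)*0 = -74*0 = 0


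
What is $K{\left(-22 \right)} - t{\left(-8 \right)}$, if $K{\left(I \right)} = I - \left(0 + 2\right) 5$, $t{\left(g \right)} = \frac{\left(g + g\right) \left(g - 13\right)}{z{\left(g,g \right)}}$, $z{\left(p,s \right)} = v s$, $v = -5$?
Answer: $- \frac{202}{5} \approx -40.4$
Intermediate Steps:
$z{\left(p,s \right)} = - 5 s$
$t{\left(g \right)} = \frac{26}{5} - \frac{2 g}{5}$ ($t{\left(g \right)} = \frac{\left(g + g\right) \left(g - 13\right)}{\left(-5\right) g} = 2 g \left(-13 + g\right) \left(- \frac{1}{5 g}\right) = \frac{26}{5} - \frac{2 g}{5}$)
$K{\left(I \right)} = -10 + I$ ($K{\left(I \right)} = I - 2 \cdot 5 = I - 10 = -10 + I$)
$K{\left(-22 \right)} - t{\left(-8 \right)} = \left(-10 - 22\right) - \left(\frac{26}{5} - - \frac{16}{5}\right) = -32 - \left(\frac{26}{5} + \frac{16}{5}\right) = -32 - \frac{42}{5} = - \frac{202}{5}$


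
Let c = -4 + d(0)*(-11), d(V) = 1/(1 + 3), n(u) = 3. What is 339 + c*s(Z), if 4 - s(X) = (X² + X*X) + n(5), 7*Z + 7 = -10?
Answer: 80727/196 ≈ 411.87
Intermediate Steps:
Z = -17/7 (Z = -1 + (⅐)*(-10) = -1 - 10/7 = -17/7 ≈ -2.4286)
d(V) = ¼ (d(V) = 1/4 = ¼)
s(X) = 1 - 2*X² (s(X) = 4 - ((X² + X*X) + 3) = 4 - ((X² + X²) + 3) = 4 - (2*X² + 3) = 4 - (3 + 2*X²) = 4 + (-3 - 2*X²) = 1 - 2*X²)
c = -27/4 (c = -4 + (¼)*(-11) = -4 - 11/4 = -27/4 ≈ -6.7500)
339 + c*s(Z) = 339 - 27*(1 - 2*(-17/7)²)/4 = 339 - 27*(1 - 2*289/49)/4 = 339 - 27*(1 - 578/49)/4 = 339 - 27/4*(-529/49) = 339 + 14283/196 = 80727/196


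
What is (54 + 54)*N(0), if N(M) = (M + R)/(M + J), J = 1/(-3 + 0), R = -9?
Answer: 2916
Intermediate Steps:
J = -⅓ (J = 1/(-3) = -⅓ ≈ -0.33333)
N(M) = (-9 + M)/(-⅓ + M) (N(M) = (M - 9)/(M - ⅓) = (-9 + M)/(-⅓ + M))
(54 + 54)*N(0) = (54 + 54)*(3*(-9 + 0)/(-1 + 3*0)) = 108*(3*(-9)/(-1 + 0)) = 108*(3*(-9)/(-1)) = 108*(3*(-1)*(-9)) = 108*27 = 2916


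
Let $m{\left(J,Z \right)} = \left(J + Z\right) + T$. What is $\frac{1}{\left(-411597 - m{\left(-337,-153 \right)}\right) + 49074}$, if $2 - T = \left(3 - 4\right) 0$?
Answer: $- \frac{1}{362035} \approx -2.7622 \cdot 10^{-6}$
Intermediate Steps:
$T = 2$ ($T = 2 - \left(3 - 4\right) 0 = 2 - \left(-1\right) 0 = 2 - 0 = 2 + 0 = 2$)
$m{\left(J,Z \right)} = 2 + J + Z$ ($m{\left(J,Z \right)} = \left(J + Z\right) + 2 = 2 + J + Z$)
$\frac{1}{\left(-411597 - m{\left(-337,-153 \right)}\right) + 49074} = \frac{1}{\left(-411597 - \left(2 - 337 - 153\right)\right) + 49074} = \frac{1}{\left(-411597 - -488\right) + 49074} = \frac{1}{\left(-411597 + 488\right) + 49074} = \frac{1}{-411109 + 49074} = \frac{1}{-362035} = - \frac{1}{362035}$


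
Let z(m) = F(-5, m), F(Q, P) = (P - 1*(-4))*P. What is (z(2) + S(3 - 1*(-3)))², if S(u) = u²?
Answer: 2304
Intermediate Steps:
F(Q, P) = P*(4 + P) (F(Q, P) = (P + 4)*P = (4 + P)*P = P*(4 + P))
z(m) = m*(4 + m)
(z(2) + S(3 - 1*(-3)))² = (2*(4 + 2) + (3 - 1*(-3))²)² = (2*6 + (3 + 3)²)² = (12 + 6²)² = (12 + 36)² = 48² = 2304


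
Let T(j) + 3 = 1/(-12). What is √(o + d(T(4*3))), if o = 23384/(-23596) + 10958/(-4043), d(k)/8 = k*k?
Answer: √1481597992738026722/143097942 ≈ 8.5061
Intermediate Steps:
T(j) = -37/12 (T(j) = -3 + 1/(-12) = -3 - 1/12 = -37/12)
d(k) = 8*k² (d(k) = 8*(k*k) = 8*k²)
o = -88276620/23849657 (o = 23384*(-1/23596) + 10958*(-1/4043) = -5846/5899 - 10958/4043 = -88276620/23849657 ≈ -3.7014)
√(o + d(T(4*3))) = √(-88276620/23849657 + 8*(-37/12)²) = √(-88276620/23849657 + 8*(1369/144)) = √(-88276620/23849657 + 1369/18) = √(31061201273/429293826) = √1481597992738026722/143097942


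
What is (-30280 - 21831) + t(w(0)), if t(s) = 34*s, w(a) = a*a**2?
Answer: -52111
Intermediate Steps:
w(a) = a**3
(-30280 - 21831) + t(w(0)) = (-30280 - 21831) + 34*0**3 = -52111 + 34*0 = -52111 + 0 = -52111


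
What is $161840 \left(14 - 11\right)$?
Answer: $485520$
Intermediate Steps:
$161840 \left(14 - 11\right) = 161840 \cdot 3 = 485520$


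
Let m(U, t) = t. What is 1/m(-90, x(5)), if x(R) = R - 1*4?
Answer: 1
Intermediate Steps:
x(R) = -4 + R (x(R) = R - 4 = -4 + R)
1/m(-90, x(5)) = 1/(-4 + 5) = 1/1 = 1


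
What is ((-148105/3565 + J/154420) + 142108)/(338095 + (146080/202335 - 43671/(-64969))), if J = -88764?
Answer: 734348194462903265874/1747643240274304739735 ≈ 0.42019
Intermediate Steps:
((-148105/3565 + J/154420) + 142108)/(338095 + (146080/202335 - 43671/(-64969))) = ((-148105/3565 - 88764/154420) + 142108)/(338095 + (146080/202335 - 43671/(-64969))) = ((-148105*1/3565 - 88764*1/154420) + 142108)/(338095 + (146080*(1/202335) - 43671*(-1/64969))) = ((-29621/713 - 22191/38605) + 142108)/(338095 + (29216/40467 + 43671/64969)) = (-1159340888/27525365 + 142108)/(338095 + 3665368661/2629100523) = 3910415228532/(27525365*(888889406692346/2629100523)) = (3910415228532/27525365)*(2629100523/888889406692346) = 734348194462903265874/1747643240274304739735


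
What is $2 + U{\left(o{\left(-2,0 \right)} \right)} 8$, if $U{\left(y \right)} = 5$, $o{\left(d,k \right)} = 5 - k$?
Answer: $42$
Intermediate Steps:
$2 + U{\left(o{\left(-2,0 \right)} \right)} 8 = 2 + 5 \cdot 8 = 2 + 40 = 42$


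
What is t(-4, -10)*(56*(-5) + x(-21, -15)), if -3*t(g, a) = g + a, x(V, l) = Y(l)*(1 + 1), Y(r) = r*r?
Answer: 2380/3 ≈ 793.33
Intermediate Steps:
Y(r) = r**2
x(V, l) = 2*l**2 (x(V, l) = l**2*(1 + 1) = l**2*2 = 2*l**2)
t(g, a) = -a/3 - g/3 (t(g, a) = -(g + a)/3 = -(a + g)/3 = -a/3 - g/3)
t(-4, -10)*(56*(-5) + x(-21, -15)) = (-1/3*(-10) - 1/3*(-4))*(56*(-5) + 2*(-15)**2) = (10/3 + 4/3)*(-280 + 2*225) = 14*(-280 + 450)/3 = (14/3)*170 = 2380/3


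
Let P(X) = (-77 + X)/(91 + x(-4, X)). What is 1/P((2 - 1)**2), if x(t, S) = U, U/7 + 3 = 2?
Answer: -21/19 ≈ -1.1053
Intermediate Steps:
U = -7 (U = -21 + 7*2 = -21 + 14 = -7)
x(t, S) = -7
P(X) = -11/12 + X/84 (P(X) = (-77 + X)/(91 - 7) = (-77 + X)/84 = (-77 + X)*(1/84) = -11/12 + X/84)
1/P((2 - 1)**2) = 1/(-11/12 + (2 - 1)**2/84) = 1/(-11/12 + (1/84)*1**2) = 1/(-11/12 + (1/84)*1) = 1/(-11/12 + 1/84) = 1/(-19/21) = -21/19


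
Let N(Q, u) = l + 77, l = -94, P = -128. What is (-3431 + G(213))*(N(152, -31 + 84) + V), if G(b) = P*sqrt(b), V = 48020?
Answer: -164698293 - 6144384*sqrt(213) ≈ -2.5437e+8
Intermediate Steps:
N(Q, u) = -17 (N(Q, u) = -94 + 77 = -17)
G(b) = -128*sqrt(b)
(-3431 + G(213))*(N(152, -31 + 84) + V) = (-3431 - 128*sqrt(213))*(-17 + 48020) = (-3431 - 128*sqrt(213))*48003 = -164698293 - 6144384*sqrt(213)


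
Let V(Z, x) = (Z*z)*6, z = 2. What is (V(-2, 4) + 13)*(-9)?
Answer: 99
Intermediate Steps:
V(Z, x) = 12*Z (V(Z, x) = (Z*2)*6 = (2*Z)*6 = 12*Z)
(V(-2, 4) + 13)*(-9) = (12*(-2) + 13)*(-9) = (-24 + 13)*(-9) = -11*(-9) = 99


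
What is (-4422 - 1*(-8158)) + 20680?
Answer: 24416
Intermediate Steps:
(-4422 - 1*(-8158)) + 20680 = (-4422 + 8158) + 20680 = 3736 + 20680 = 24416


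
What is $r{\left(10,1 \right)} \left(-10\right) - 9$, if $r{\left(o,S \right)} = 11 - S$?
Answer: $-109$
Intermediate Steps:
$r{\left(10,1 \right)} \left(-10\right) - 9 = \left(11 - 1\right) \left(-10\right) - 9 = 10 \left(-10\right) - 9 = -100 - 9 = -109$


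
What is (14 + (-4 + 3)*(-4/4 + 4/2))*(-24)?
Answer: -312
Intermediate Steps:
(14 + (-4 + 3)*(-4/4 + 4/2))*(-24) = (14 - (-4*¼ + 4*(½)))*(-24) = (14 - (-1 + 2))*(-24) = (14 - 1*1)*(-24) = (14 - 1)*(-24) = 13*(-24) = -312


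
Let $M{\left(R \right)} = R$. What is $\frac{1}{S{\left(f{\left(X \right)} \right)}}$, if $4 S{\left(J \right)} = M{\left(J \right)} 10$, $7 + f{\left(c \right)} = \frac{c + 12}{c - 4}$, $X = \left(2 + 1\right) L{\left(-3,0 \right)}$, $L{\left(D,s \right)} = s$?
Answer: $- \frac{1}{25} \approx -0.04$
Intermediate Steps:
$X = 0$ ($X = \left(2 + 1\right) 0 = 3 \cdot 0 = 0$)
$f{\left(c \right)} = -7 + \frac{12 + c}{-4 + c}$ ($f{\left(c \right)} = -7 + \frac{c + 12}{c - 4} = -7 + \frac{12 + c}{-4 + c}$)
$S{\left(J \right)} = \frac{5 J}{2}$ ($S{\left(J \right)} = \frac{J 10}{4} = \frac{10 J}{4} = \frac{5 J}{2}$)
$\frac{1}{S{\left(f{\left(X \right)} \right)}} = \frac{1}{\frac{5}{2} \frac{2 \left(20 - 0\right)}{-4 + 0}} = \frac{1}{\frac{5}{2} \frac{2 \left(20 + 0\right)}{-4}} = \frac{1}{\frac{5}{2} \cdot 2 \left(- \frac{1}{4}\right) 20} = \frac{1}{\frac{5}{2} \left(-10\right)} = \frac{1}{-25} = - \frac{1}{25}$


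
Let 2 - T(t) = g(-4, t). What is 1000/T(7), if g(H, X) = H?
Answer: 500/3 ≈ 166.67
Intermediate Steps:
T(t) = 6 (T(t) = 2 - 1*(-4) = 2 + 4 = 6)
1000/T(7) = 1000/6 = 1000*(⅙) = 500/3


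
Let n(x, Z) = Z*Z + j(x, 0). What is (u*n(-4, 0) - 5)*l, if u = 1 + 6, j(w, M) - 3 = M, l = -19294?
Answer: -308704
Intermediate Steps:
j(w, M) = 3 + M
u = 7
n(x, Z) = 3 + Z**2 (n(x, Z) = Z*Z + (3 + 0) = Z**2 + 3 = 3 + Z**2)
(u*n(-4, 0) - 5)*l = (7*(3 + 0**2) - 5)*(-19294) = (7*(3 + 0) - 5)*(-19294) = (7*3 - 5)*(-19294) = (21 - 5)*(-19294) = 16*(-19294) = -308704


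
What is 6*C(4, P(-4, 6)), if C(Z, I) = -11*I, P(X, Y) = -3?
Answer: 198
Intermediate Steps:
6*C(4, P(-4, 6)) = 6*(-11*(-3)) = 6*33 = 198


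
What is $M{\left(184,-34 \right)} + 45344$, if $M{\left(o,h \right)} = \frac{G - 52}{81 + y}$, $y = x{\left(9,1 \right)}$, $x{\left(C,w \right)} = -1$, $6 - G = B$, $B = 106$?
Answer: $\frac{453421}{10} \approx 45342.0$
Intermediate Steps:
$G = -100$ ($G = 6 - 106 = -100$)
$y = -1$
$M{\left(o,h \right)} = - \frac{19}{10}$ ($M{\left(o,h \right)} = \frac{-100 - 52}{81 - 1} = - \frac{152}{80} = \left(-152\right) \frac{1}{80} = - \frac{19}{10}$)
$M{\left(184,-34 \right)} + 45344 = - \frac{19}{10} + 45344 = \frac{453421}{10}$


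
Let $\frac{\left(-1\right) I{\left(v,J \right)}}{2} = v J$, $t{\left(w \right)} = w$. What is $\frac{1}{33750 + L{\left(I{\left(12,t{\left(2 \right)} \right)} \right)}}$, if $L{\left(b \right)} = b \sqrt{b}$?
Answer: $\frac{625}{21095798} + \frac{16 i \sqrt{3}}{94931091} \approx 2.9627 \cdot 10^{-5} + 2.9193 \cdot 10^{-7} i$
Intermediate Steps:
$I{\left(v,J \right)} = - 2 J v$ ($I{\left(v,J \right)} = - 2 v J = - 2 J v$)
$L{\left(b \right)} = b^{\frac{3}{2}}$
$\frac{1}{33750 + L{\left(I{\left(12,t{\left(2 \right)} \right)} \right)}} = \frac{1}{33750 + \left(\left(-2\right) 2 \cdot 12\right)^{\frac{3}{2}}} = \frac{1}{33750 + \left(-48\right)^{\frac{3}{2}}} = \frac{1}{33750 - 192 i \sqrt{3}}$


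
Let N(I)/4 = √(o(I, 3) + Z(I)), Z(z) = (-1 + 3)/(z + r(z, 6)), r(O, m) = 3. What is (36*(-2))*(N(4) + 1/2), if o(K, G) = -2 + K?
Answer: -36 - 1152*√7/7 ≈ -471.42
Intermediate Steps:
Z(z) = 2/(3 + z) (Z(z) = (-1 + 3)/(z + 3) = 2/(3 + z))
N(I) = 4*√(-2 + I + 2/(3 + I)) (N(I) = 4*√((-2 + I) + 2/(3 + I)) = 4*√(-2 + I + 2/(3 + I)))
(36*(-2))*(N(4) + 1/2) = (36*(-2))*(4*√((-4 + 4 + 4²)/(3 + 4)) + 1/2) = -72*(4*√((-4 + 4 + 16)/7) + ½) = -72*(4*√((⅐)*16) + ½) = -72*(4*√(16/7) + ½) = -72*(4*(4*√7/7) + ½) = -72*(16*√7/7 + ½) = -72*(½ + 16*√7/7) = -36 - 1152*√7/7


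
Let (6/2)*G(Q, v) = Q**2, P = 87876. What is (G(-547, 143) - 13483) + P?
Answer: 522388/3 ≈ 1.7413e+5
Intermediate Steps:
G(Q, v) = Q**2/3
(G(-547, 143) - 13483) + P = ((1/3)*(-547)**2 - 13483) + 87876 = ((1/3)*299209 - 13483) + 87876 = (299209/3 - 13483) + 87876 = 258760/3 + 87876 = 522388/3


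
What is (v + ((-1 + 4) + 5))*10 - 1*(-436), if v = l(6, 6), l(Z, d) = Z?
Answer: 576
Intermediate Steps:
v = 6
(v + ((-1 + 4) + 5))*10 - 1*(-436) = (6 + ((-1 + 4) + 5))*10 - 1*(-436) = (6 + (3 + 5))*10 + 436 = (6 + 8)*10 + 436 = 14*10 + 436 = 140 + 436 = 576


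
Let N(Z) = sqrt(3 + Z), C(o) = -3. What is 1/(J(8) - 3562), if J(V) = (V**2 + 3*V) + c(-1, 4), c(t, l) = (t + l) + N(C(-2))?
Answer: -1/3471 ≈ -0.00028810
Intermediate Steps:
c(t, l) = l + t (c(t, l) = (t + l) + sqrt(3 - 3) = (l + t) + sqrt(0) = (l + t) + 0 = l + t)
J(V) = 3 + V**2 + 3*V (J(V) = (V**2 + 3*V) + (4 - 1) = (V**2 + 3*V) + 3 = 3 + V**2 + 3*V)
1/(J(8) - 3562) = 1/((3 + 8**2 + 3*8) - 3562) = 1/((3 + 64 + 24) - 3562) = 1/(91 - 3562) = 1/(-3471) = -1/3471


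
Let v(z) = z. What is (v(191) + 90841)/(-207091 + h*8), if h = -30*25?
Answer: -91032/213091 ≈ -0.42720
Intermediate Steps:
h = -750
(v(191) + 90841)/(-207091 + h*8) = (191 + 90841)/(-207091 - 750*8) = 91032/(-207091 - 6000) = 91032/(-213091) = 91032*(-1/213091) = -91032/213091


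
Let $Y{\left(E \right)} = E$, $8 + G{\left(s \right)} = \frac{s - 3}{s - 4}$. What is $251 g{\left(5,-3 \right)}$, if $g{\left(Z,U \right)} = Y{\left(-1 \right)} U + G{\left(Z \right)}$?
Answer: $-753$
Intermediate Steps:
$G{\left(s \right)} = -8 + \frac{-3 + s}{-4 + s}$ ($G{\left(s \right)} = -8 + \frac{s - 3}{s - 4} = -8 + \frac{-3 + s}{-4 + s}$)
$g{\left(Z,U \right)} = - U + \frac{29 - 7 Z}{-4 + Z}$
$251 g{\left(5,-3 \right)} = 251 \frac{29 - 35 - - 3 \left(-4 + 5\right)}{-4 + 5} = 251 \frac{29 - 35 - \left(-3\right) 1}{1} = 251 \cdot 1 \left(29 - 35 + 3\right) = 251 \cdot 1 \left(-3\right) = 251 \left(-3\right) = -753$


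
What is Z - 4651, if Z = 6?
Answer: -4645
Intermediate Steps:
Z - 4651 = 6 - 4651 = -4645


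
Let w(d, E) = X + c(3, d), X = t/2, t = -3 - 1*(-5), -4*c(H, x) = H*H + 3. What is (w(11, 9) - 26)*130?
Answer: -3640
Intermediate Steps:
c(H, x) = -¾ - H²/4 (c(H, x) = -(H*H + 3)/4 = -(H² + 3)/4 = -(3 + H²)/4 = -¾ - H²/4)
t = 2 (t = -3 + 5 = 2)
X = 1 (X = 2/2 = 2*(½) = 1)
w(d, E) = -2 (w(d, E) = 1 + (-¾ - ¼*3²) = 1 + (-¾ - ¼*9) = 1 + (-¾ - 9/4) = 1 - 3 = -2)
(w(11, 9) - 26)*130 = (-2 - 26)*130 = -28*130 = -3640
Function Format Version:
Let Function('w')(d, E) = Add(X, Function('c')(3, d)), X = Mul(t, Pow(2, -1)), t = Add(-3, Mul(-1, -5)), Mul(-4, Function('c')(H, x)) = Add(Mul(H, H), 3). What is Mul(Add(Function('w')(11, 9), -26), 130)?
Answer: -3640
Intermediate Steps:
Function('c')(H, x) = Add(Rational(-3, 4), Mul(Rational(-1, 4), Pow(H, 2))) (Function('c')(H, x) = Mul(Rational(-1, 4), Add(Mul(H, H), 3)) = Mul(Rational(-1, 4), Add(Pow(H, 2), 3)) = Mul(Rational(-1, 4), Add(3, Pow(H, 2))) = Add(Rational(-3, 4), Mul(Rational(-1, 4), Pow(H, 2))))
t = 2 (t = Add(-3, 5) = 2)
X = 1 (X = Mul(2, Pow(2, -1)) = Mul(2, Rational(1, 2)) = 1)
Function('w')(d, E) = -2 (Function('w')(d, E) = Add(1, Add(Rational(-3, 4), Mul(Rational(-1, 4), Pow(3, 2)))) = Add(1, Add(Rational(-3, 4), Mul(Rational(-1, 4), 9))) = Add(1, Add(Rational(-3, 4), Rational(-9, 4))) = Add(1, -3) = -2)
Mul(Add(Function('w')(11, 9), -26), 130) = Mul(Add(-2, -26), 130) = Mul(-28, 130) = -3640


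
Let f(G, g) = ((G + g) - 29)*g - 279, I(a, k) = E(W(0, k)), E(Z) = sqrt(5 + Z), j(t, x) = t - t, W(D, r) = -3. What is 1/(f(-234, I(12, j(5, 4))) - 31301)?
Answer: -15789/498515873 + 263*sqrt(2)/997031746 ≈ -3.1299e-5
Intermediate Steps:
j(t, x) = 0
I(a, k) = sqrt(2) (I(a, k) = sqrt(5 - 3) = sqrt(2))
f(G, g) = -279 + g*(-29 + G + g) (f(G, g) = (-29 + G + g)*g - 279 = g*(-29 + G + g) - 279 = -279 + g*(-29 + G + g))
1/(f(-234, I(12, j(5, 4))) - 31301) = 1/((-279 + (sqrt(2))**2 - 29*sqrt(2) - 234*sqrt(2)) - 31301) = 1/((-279 + 2 - 29*sqrt(2) - 234*sqrt(2)) - 31301) = 1/((-277 - 263*sqrt(2)) - 31301) = 1/(-31578 - 263*sqrt(2))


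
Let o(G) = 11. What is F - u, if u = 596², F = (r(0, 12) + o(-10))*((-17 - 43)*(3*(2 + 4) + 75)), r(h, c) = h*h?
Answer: -416596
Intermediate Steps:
r(h, c) = h²
F = -61380 (F = (0² + 11)*((-17 - 43)*(3*(2 + 4) + 75)) = (0 + 11)*(-60*(3*6 + 75)) = 11*(-60*(18 + 75)) = 11*(-60*93) = 11*(-5580) = -61380)
u = 355216
F - u = -61380 - 1*355216 = -61380 - 355216 = -416596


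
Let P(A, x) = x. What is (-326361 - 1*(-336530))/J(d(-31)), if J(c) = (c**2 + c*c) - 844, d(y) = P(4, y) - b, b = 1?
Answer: 10169/1204 ≈ 8.4460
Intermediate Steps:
d(y) = -1 + y (d(y) = y - 1*1 = y - 1 = -1 + y)
J(c) = -844 + 2*c**2 (J(c) = (c**2 + c**2) - 844 = 2*c**2 - 844 = -844 + 2*c**2)
(-326361 - 1*(-336530))/J(d(-31)) = (-326361 - 1*(-336530))/(-844 + 2*(-1 - 31)**2) = (-326361 + 336530)/(-844 + 2*(-32)**2) = 10169/(-844 + 2*1024) = 10169/(-844 + 2048) = 10169/1204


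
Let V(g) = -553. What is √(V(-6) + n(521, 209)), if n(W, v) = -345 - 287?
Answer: I*√1185 ≈ 34.424*I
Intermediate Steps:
n(W, v) = -632
√(V(-6) + n(521, 209)) = √(-553 - 632) = √(-1185) = I*√1185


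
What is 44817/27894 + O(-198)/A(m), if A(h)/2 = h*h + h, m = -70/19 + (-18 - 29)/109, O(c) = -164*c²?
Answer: -3561137058874135/14202797278 ≈ -2.5074e+5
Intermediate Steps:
m = -8523/2071 (m = -70*1/19 - 47*1/109 = -70/19 - 47/109 = -8523/2071 ≈ -4.1154)
A(h) = 2*h + 2*h² (A(h) = 2*(h*h + h) = 2*(h² + h) = 2*(h + h²) = 2*h + 2*h²)
44817/27894 + O(-198)/A(m) = 44817/27894 + (-164*(-198)²)/((2*(-8523/2071)*(1 - 8523/2071))) = 44817*(1/27894) + (-164*39204)/((2*(-8523/2071)*(-6452/2071))) = 14939/9298 - 6429456/109980792/4289041 = 14939/9298 - 6429456*4289041/109980792 = 14939/9298 - 383002783218/1527511 = -3561137058874135/14202797278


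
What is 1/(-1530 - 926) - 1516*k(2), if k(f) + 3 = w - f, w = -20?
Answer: 93082399/2456 ≈ 37900.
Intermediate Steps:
k(f) = -23 - f (k(f) = -3 + (-20 - f) = -23 - f)
1/(-1530 - 926) - 1516*k(2) = 1/(-1530 - 926) - 1516*(-23 - 1*2) = 1/(-2456) - 1516*(-23 - 2) = -1/2456 - 1516*(-25) = -1/2456 + 37900 = 93082399/2456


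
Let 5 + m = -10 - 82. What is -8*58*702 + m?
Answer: -325825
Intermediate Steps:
m = -97 (m = -5 + (-10 - 82) = -5 - 92 = -97)
-8*58*702 + m = -8*58*702 - 97 = -464*702 - 97 = -325728 - 97 = -325825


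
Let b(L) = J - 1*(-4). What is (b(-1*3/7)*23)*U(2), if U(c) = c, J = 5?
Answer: 414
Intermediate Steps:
b(L) = 9 (b(L) = 5 - 1*(-4) = 5 + 4 = 9)
(b(-1*3/7)*23)*U(2) = (9*23)*2 = 207*2 = 414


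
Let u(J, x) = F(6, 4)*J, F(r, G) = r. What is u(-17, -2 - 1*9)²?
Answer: 10404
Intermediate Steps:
u(J, x) = 6*J
u(-17, -2 - 1*9)² = (6*(-17))² = (-102)² = 10404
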